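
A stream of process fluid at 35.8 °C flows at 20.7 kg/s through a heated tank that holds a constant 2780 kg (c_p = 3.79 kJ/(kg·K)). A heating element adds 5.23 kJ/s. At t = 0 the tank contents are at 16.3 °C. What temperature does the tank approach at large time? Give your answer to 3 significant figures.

35.9 °C

First-law balance (no shaft work): M c_p dT/dt = ṁ c_p (T_in − T) + 5.23.
At steady state dT/dt = 0 ⇒ T_ss = T_in + Q̇/(ṁ c_p) = 35.8 + 5.23/(20.7·3.79) = 35.867 °C.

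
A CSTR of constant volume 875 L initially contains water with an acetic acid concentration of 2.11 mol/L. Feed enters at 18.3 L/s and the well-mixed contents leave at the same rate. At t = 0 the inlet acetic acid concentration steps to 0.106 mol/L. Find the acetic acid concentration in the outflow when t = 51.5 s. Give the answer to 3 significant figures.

0.789 mol/L

Accumulation = in − out for the solute gives V dC/dt = Q(C_in − C).
Rewrite as dC/dt + C/τ = C_in/τ, τ = V/Q = 47.814 s.
Integrating: C(t) = C_in + (C₀ − C_in) e^(−t/τ).
C(51.5) = 0.106 + (2.11 − 0.106)·e^(−51.5/47.814) = 0.106 + (2.0040)·0.34059 = 0.78854 mol/L.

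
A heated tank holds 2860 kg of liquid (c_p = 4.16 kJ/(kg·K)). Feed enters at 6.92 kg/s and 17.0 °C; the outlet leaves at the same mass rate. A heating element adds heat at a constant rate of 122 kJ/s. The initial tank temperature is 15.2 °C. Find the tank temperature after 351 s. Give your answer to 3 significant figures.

18.7 °C

Heat balance on the well-mixed liquid: M c_p dT/dt = ṁ c_p (T_in − T) + 122.
Rearrange: dT/dt = (T_ss − T)/τ with τ = M/ṁ = 413.29 s and T_ss = T_in + Q̇/(ṁ c_p) = 21.238 °C.
Integrating: T(t) = T_ss + (T₀ − T_ss) e^(−t/τ).
T(351) = 21.238 + (-6.0380)·e^(−351/413.29) = 21.238 + (-6.0380)·0.42773 = 18.655 °C.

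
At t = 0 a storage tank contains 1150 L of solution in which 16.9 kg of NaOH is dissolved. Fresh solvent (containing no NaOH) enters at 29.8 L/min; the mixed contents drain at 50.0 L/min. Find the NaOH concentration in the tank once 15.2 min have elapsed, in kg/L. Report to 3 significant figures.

0.00929 kg/L

Total volume: dV/dt = Q_in − Q_out = -20.200 L/min, so V(t) = 1150 − 20.200 t and V(15.2) = 842.96 L.
Species balance (pure solvent in): dm/dt = −Q_out · m/V(t).
Separate: dm/m = −Q_out dt/V(t) ⇒ ln(m/m₀) = −(Q_out/(Q_in−Q_out)) ln(V/V₀).
m = m₀ (V₀/V)^(Q_out/(Q_in−Q_out)) = 16.9 × (1150/842.96)^(-2.4752) = 7.8343 kg.
C = m/V = 7.8343/842.96 = 0.0092938 kg/L.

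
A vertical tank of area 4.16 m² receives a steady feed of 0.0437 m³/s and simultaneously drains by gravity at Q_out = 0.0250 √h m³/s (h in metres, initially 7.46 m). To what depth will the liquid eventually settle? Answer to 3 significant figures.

Level balance: A dh/dt = 0.0437 − 0.0250 √h. Setting dh/dt = 0:
Q_in = 0.0250 √h_ss ⇒ √h_ss = 0.0437/0.0250 = 1.7480.
h_ss = 1.7480² = 3.0555 m. (Since h₀ = 7.46 m > h_ss, the level will fall toward this value.)

3.06 m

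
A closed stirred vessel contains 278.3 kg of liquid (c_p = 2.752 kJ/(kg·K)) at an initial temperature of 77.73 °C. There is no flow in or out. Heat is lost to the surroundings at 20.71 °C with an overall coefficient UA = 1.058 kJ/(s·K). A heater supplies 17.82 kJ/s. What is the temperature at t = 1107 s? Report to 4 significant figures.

46.26 °C

First-law balance (no shaft work): M c_p dT/dt = −UA(T − T_amb) + Q̇.
dT/dt = (T_ss − T)/τ with T_ss = T_amb + Q̇/UA = 20.71 + 17.82/1.058 = 37.5531 °C, τ = M c_p/UA = 278.3·2.752/1.058 = 723.896 s.
T approaches T_ss exponentially: T(t) = T_ss + (T₀ − T_ss) e^(−t/τ).
T(1107) = 37.5531 + (40.1769)·0.216703 = 46.2596 °C.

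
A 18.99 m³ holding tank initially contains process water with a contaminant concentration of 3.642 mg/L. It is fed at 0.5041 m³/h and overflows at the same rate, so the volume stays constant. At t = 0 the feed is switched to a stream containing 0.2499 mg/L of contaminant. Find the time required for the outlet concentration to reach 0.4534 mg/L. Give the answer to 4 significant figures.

Unsteady species balance (constant V, well mixed): V dC/dt = Q(C_in − C), so τ = V/Q = 37.6711 h.
C(t) = C_in + (C₀ − C_in) e^(−t/τ). Set C = 0.4534 and solve for t:
e^(−t/τ) = (C − C_in)/(C₀ − C_in) = (0.4534 − 0.2499)/(3.642 − 0.2499) = 0.0599923
t = −τ ln(…) = 37.6711 × 2.81354 = 105.989 h.

106.0 h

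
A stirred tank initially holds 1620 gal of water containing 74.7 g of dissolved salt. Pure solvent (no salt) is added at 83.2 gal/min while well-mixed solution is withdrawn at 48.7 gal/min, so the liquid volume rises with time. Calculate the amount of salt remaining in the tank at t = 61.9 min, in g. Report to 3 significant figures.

22.8 g

Total volume: dV/dt = Q_in − Q_out = 34.500 gal/min, so V(t) = 1620 + 34.500 t and V(61.9) = 3755.5 gal.
Species balance (pure solvent in): dm/dt = −Q_out · m/V(t).
Separate: dm/m = −Q_out dt/V(t) ⇒ ln(m/m₀) = −(Q_out/(Q_in−Q_out)) ln(V/V₀).
m = m₀ (V₀/V)^(Q_out/(Q_in−Q_out)) = 74.7 × (1620/3755.5)^(1.4116) = 22.796 g.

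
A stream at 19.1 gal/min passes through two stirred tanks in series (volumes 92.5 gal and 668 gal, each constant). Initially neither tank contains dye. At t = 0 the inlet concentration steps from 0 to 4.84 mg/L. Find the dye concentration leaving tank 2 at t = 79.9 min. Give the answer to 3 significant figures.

Species balance on tank i: dCᵢ/dt = (Cᵢ₋₁ − Cᵢ)/τᵢ with τᵢ = Vᵢ/Q.
τ₁ = 92.5/19.1 = 4.8429 min; τ₂ = 668/19.1 = 34.974 min.
Tank 1: C₁ = C_in(1 − e^(−t/τ₁)). Tank 2 (τ₁ ≠ τ₂): C₂ = C_in[1 − (τ₁ e^(−t/τ₁) − τ₂ e^(−t/τ₂))/(τ₁ − τ₂)].
At t = 79.9: e^(−t/τ₁) = 6.8374e-08, e^(−t/τ₂) = 0.10182.
C₂ = 4.84·[1 − (4.8429·6.8374e-08 − 34.974·0.10182)/(-30.131)] = 4.84·0.88182 = 4.2680 mg/L.

4.27 mg/L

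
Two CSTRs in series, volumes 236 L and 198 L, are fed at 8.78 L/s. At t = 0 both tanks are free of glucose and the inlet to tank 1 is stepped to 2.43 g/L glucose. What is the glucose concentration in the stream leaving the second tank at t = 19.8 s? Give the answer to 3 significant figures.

0.468 g/L

Time constants: τᵢ = Vᵢ/Q for each well-mixed tank.
τ₁ = 236/8.78 = 26.879 s; τ₂ = 198/8.78 = 22.551 s.
Solving the cascade with C₁(0)=C₂(0)=0 gives C₂(t) = C_in[1 − (τ₁ e^(−t/τ₁) − τ₂ e^(−t/τ₂))/(τ₁ − τ₂)].
At t = 19.8: e^(−t/τ₁) = 0.47873, e^(−t/τ₂) = 0.41561.
C₂ = 2.43·[1 − (26.879·0.47873 − 22.551·0.41561)/(4.3280)] = 2.43·0.19242 = 0.46759 g/L.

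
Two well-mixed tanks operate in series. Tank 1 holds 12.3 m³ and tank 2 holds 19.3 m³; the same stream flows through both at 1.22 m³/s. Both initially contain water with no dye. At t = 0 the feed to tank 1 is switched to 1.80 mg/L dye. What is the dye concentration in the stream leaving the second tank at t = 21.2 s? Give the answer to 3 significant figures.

Species balance on tank i: dCᵢ/dt = (Cᵢ₋₁ − Cᵢ)/τᵢ with τᵢ = Vᵢ/Q.
τ₁ = 12.3/1.22 = 10.082 s; τ₂ = 19.3/1.22 = 15.820 s.
Tank 1: C₁ = C_in(1 − e^(−t/τ₁)). Tank 2 (τ₁ ≠ τ₂): C₂ = C_in[1 − (τ₁ e^(−t/τ₁) − τ₂ e^(−t/τ₂))/(τ₁ − τ₂)].
At t = 21.2: e^(−t/τ₁) = 0.12212, e^(−t/τ₂) = 0.26182.
C₂ = 1.80·[1 − (10.082·0.12212 − 15.820·0.26182)/(-5.7377)] = 1.80·0.49271 = 0.88688 mg/L.

0.887 mg/L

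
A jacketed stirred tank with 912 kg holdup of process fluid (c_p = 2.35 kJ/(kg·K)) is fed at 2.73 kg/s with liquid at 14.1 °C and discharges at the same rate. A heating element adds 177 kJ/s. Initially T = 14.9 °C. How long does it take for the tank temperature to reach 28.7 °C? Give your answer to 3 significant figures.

242 s

M c_p dT/dt = ṁ c_p (T_in − T) + Q̇.
τ = M/ṁ = 334.07 s; T_ss = T_in + Q̇/(ṁ c_p) = 41.689 °C.
T(t) = T_ss + (T₀ − T_ss) e^(−t/τ). Set T = 28.7:
e^(−t/τ) = (28.7 − 41.689)/(14.9 − 41.689) = 0.48487
t = −334.07 · ln(0.48487) = 241.82 s.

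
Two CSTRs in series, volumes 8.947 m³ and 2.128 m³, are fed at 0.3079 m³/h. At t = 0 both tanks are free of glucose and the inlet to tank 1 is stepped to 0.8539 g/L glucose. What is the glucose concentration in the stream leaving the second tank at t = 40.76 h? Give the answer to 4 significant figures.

Each tank obeys Vᵢ dCᵢ/dt = Q(Cᵢ₋₁ − Cᵢ), so τᵢ = Vᵢ/Q.
τ₁ = 8.947/0.3079 = 29.0581 h; τ₂ = 2.128/0.3079 = 6.91133 h.
Tank 1: C₁ = C_in(1 − e^(−t/τ₁)). Tank 2 (τ₁ ≠ τ₂): C₂ = C_in[1 − (τ₁ e^(−t/τ₁) − τ₂ e^(−t/τ₂))/(τ₁ − τ₂)].
At t = 40.76: e^(−t/τ₁) = 0.245931, e^(−t/τ₂) = 0.00274614.
C₂ = 0.8539·[1 − (29.0581·0.245931 − 6.91133·0.00274614)/(22.1468)] = 0.8539·0.678179 = 0.579097 g/L.

0.5791 g/L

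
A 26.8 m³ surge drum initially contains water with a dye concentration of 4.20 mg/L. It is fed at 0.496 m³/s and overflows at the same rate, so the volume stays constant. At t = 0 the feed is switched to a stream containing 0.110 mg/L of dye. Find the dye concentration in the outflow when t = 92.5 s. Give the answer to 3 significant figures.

Species balance on the tank: V dC/dt = Q(C_in − C).
So dC/dt = (C_in − C)/τ with τ = V/Q = 26.8/0.496 = 54.032 s.
Integrating: C(t) = C_in + (C₀ − C_in) e^(−t/τ).
C(92.5) = 0.110 + (4.20 − 0.110)·e^(−92.5/54.032) = 0.110 + (4.0900)·0.18052 = 0.84831 mg/L.

0.848 mg/L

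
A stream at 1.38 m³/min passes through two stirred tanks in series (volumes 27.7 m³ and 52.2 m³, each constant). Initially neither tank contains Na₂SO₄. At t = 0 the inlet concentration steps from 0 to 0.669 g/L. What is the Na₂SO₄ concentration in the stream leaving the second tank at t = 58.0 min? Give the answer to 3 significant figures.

Each tank obeys Vᵢ dCᵢ/dt = Q(Cᵢ₋₁ − Cᵢ), so τᵢ = Vᵢ/Q.
τ₁ = 27.7/1.38 = 20.072 min; τ₂ = 52.2/1.38 = 37.826 min.
Tank 1: C₁ = C_in(1 − e^(−t/τ₁)). Tank 2 (τ₁ ≠ τ₂): C₂ = C_in[1 − (τ₁ e^(−t/τ₁) − τ₂ e^(−t/τ₂))/(τ₁ − τ₂)].
At t = 58.0: e^(−t/τ₁) = 0.055602, e^(−t/τ₂) = 0.21582.
C₂ = 0.669·[1 − (20.072·0.055602 − 37.826·0.21582)/(-17.754)] = 0.669·0.60305 = 0.40344 g/L.

0.403 g/L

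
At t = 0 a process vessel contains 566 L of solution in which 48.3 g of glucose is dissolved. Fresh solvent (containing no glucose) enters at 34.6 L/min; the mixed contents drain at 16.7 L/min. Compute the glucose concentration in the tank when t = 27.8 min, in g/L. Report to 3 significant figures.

Let m(t) be the amount of glucose. Volume: V(t) = V₀ + (Q_in − Q_out) t = 566 + 17.900 t; V(27.8) = 1063.6 L.
Species balance (pure solvent in): dm/dt = −Q_out · m/V(t).
dm/m = −Q_out dt/(V₀ + 17.900 t); integrating gives ln(m/m₀) = −(Q_out/(Q_in−Q_out)) ln(V/V₀).
m = m₀ (V₀/V)^(Q_out/(Q_in−Q_out)) = 48.3 × (566/1063.6)^(0.93296) = 26.813 g.
C = m/V = 26.813/1063.6 = 0.025209 g/L.

0.0252 g/L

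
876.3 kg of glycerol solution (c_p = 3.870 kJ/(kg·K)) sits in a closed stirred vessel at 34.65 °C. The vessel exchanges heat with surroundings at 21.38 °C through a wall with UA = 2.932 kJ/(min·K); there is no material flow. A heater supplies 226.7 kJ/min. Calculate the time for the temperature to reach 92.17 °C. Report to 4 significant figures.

M c_p dT/dt = −UA(T − T_amb) + Q̇.
τ = M c_p/UA = 1156.64 min; T_ss = T_amb + Q̇/UA = 21.38 + 226.7/2.932 = 98.6992 °C.
T(t) = T_ss + (T₀ − T_ss)e^(−t/τ); set T = 92.17:
t = −τ ln[(T − T_ss)/(T₀ − T_ss)] = −1156.64 · ln(0.101941) = 2641.04 min.

2641 min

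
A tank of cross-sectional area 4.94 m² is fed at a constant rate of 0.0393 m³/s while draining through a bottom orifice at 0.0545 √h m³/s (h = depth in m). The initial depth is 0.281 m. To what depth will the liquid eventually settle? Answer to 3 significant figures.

Volume balance on the tank: A dh/dt = Q_in − 0.0545 √h. At steady state dh/dt = 0:
Q_in = 0.0545 √h_ss ⇒ √h_ss = 0.0393/0.0545 = 0.72110.
h_ss = 0.72110² = 0.51999 m. (Since h₀ = 0.281 m < h_ss, the level will rise toward this value.)

0.520 m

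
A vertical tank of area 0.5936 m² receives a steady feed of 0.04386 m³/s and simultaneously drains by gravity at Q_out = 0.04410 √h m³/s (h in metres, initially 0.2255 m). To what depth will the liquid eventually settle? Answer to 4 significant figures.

Level balance: A dh/dt = 0.04386 − 0.04410 √h. Setting dh/dt = 0:
Q_in = 0.04410 √h_ss ⇒ √h_ss = 0.04386/0.04410 = 0.994558.
h_ss = 0.994558² = 0.989145 m. (Since h₀ = 0.2255 m < h_ss, the level will rise toward this value.)

0.9891 m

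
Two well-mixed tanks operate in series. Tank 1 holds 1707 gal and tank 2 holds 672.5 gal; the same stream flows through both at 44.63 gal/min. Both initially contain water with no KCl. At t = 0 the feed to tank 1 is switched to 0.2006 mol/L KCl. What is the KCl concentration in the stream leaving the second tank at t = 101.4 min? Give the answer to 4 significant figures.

Each tank obeys Vᵢ dCᵢ/dt = Q(Cᵢ₋₁ − Cᵢ), so τᵢ = Vᵢ/Q.
τ₁ = 1707/44.63 = 38.2478 min; τ₂ = 672.5/44.63 = 15.0683 min.
Solving the cascade with C₁(0)=C₂(0)=0 gives C₂(t) = C_in[1 − (τ₁ e^(−t/τ₁) − τ₂ e^(−t/τ₂))/(τ₁ − τ₂)].
At t = 101.4: e^(−t/τ₁) = 0.0705713, e^(−t/τ₂) = 0.00119532.
C₂ = 0.2006·[1 − (38.2478·0.0705713 − 15.0683·0.00119532)/(23.1795)] = 0.2006·0.884329 = 0.177396 mol/L.

0.1774 mol/L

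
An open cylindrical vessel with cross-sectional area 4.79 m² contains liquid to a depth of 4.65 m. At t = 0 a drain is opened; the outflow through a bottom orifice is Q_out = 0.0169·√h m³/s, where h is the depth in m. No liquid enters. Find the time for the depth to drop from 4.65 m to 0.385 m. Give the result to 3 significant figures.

Volume balance on the tank: A dh/dt = −0.0169 √h.
This is separable: 2 d(√h)/dt = −0.0169/A, so √h = √h₀ − (0.0169/(2A)) t.
t = 2A(√h₀ − √h)/0.0169 = 2·4.79·(√4.65 − √0.385)/0.0169
  = 9.5800 × (2.1564 − 0.62048) / 0.0169 = 870.65 s.

871 s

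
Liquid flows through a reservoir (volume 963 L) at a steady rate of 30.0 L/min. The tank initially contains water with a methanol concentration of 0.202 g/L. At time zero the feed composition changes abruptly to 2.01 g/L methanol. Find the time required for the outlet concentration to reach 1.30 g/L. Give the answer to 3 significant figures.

30.0 min

Accumulation = in − out for the solute gives V dC/dt = Q(C_in − C), so τ = V/Q = 32.100 min.
C(t) = C_in + (C₀ − C_in) e^(−t/τ). Set C = 1.30 and solve for t:
e^(−t/τ) = (C − C_in)/(C₀ − C_in) = (1.30 − 2.01)/(0.202 − 2.01) = 0.39270
t = −τ ln(…) = 32.100 × 0.93471 = 30.004 min.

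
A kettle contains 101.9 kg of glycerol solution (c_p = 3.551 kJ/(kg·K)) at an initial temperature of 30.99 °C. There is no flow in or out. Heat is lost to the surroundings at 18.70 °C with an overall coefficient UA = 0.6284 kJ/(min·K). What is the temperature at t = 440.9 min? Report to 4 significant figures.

M c_p dT/dt = −UA(T − T_amb).
dT/dt = (T_ss − T)/τ with T_ss = T_amb = 18.7000 °C, τ = M c_p/UA = 101.9·3.551/0.6284 = 575.823 min.
This is linear first-order; T(t) = T_ss + (T₀ − T_ss) e^(−t/τ).
T(440.9) = 18.7000 + (12.2900)·0.465014 = 24.4150 °C.

24.42 °C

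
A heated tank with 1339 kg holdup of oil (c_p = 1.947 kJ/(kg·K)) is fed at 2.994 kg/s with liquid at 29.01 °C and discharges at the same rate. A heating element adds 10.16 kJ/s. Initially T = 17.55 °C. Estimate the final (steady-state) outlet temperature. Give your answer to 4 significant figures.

30.75 °C

M c_p dT/dt = ṁ c_p (T_in − T) + Q̇.
At steady state dT/dt = 0 ⇒ T_ss = T_in + Q̇/(ṁ c_p) = 29.01 + 10.16/(2.994·1.947) = 30.7529 °C.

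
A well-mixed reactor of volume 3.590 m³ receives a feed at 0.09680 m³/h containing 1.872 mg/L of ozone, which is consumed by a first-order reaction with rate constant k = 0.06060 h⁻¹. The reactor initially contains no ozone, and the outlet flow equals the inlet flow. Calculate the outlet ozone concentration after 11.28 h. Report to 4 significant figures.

Accumulation = in − out − consumed: V dC/dt = Q C_in − Q C − k V C.
dC/dt = (Q/V) C_in − (Q/V + k) C; effective rate a = Q/V + k = 0.0269638 + 0.06060 = 0.0875638 h⁻¹.
C_ss = Q C_in/(Q + kV) = 0.576451 mg/L; C(t) = C_ss + (C₀ − C_ss) e^(−a t).
C(11.28) = 0.576451 + (-0.576451)·e^(−0.0875638·11.28) = 0.576451 + (-0.576451)·0.372425 = 0.361766 mg/L.

0.3618 mg/L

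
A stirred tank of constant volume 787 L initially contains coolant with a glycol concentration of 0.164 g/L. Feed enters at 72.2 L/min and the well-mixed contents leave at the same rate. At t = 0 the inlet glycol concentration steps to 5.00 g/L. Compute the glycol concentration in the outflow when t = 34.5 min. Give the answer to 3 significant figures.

Species balance on the tank: V dC/dt = Q(C_in − C).
So dC/dt = (C_in − C)/τ with τ = V/Q = 787/72.2 = 10.900 min.
Solution: C(t) = C_in + (C₀ − C_in) e^(−t/τ).
C(34.5) = 5.00 + (0.164 − 5.00)·e^(−34.5/10.900) = 5.00 + (-4.8360)·0.042212 = 4.7959 g/L.

4.80 g/L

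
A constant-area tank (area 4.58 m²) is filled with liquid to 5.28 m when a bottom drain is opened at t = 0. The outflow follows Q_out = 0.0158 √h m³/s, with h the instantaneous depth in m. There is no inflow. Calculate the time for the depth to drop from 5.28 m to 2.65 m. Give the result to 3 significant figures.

388 s

A dh/dt = −Q_out = −0.0158 √h.
∫ h^(−1/2) dh = −(0.0158/A) ∫ dt, giving 2√h = 2√h₀ − (0.0158/A) t.
t = 2A(√h₀ − √h)/0.0158 = 2·4.58·(√5.28 − √2.65)/0.0158
  = 9.1600 × (2.2978 − 1.6279) / 0.0158 = 388.40 s.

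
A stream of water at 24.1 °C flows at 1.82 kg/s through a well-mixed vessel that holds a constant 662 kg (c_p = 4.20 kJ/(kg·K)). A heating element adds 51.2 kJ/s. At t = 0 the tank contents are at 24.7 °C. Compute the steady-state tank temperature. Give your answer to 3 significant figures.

M c_p dT/dt = ṁ c_p (T_in − T) + Q̇.
At steady state dT/dt = 0 ⇒ T_ss = T_in + Q̇/(ṁ c_p) = 24.1 + 51.2/(1.82·4.20) = 30.798 °C.

30.8 °C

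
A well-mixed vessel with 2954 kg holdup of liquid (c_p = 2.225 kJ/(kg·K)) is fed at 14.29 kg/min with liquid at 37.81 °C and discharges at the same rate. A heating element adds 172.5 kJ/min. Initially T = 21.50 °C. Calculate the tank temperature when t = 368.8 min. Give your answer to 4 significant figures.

39.58 °C

Energy balance: M c_p dT/dt = ṁ c_p (T_in − T) + 172.5.
τ = M/ṁ = 206.718 min; T_ss = T_in + Q̇/(ṁ c_p) = 37.81 + 172.5/(14.29·2.225) = 43.2353 °C.
Solution: T(t) = T_ss + (T₀ − T_ss) e^(−t/τ).
T(368.8) = 43.2353 + (-21.7353)·e^(−368.8/206.718) = 43.2353 + (-21.7353)·0.167953 = 39.5848 °C.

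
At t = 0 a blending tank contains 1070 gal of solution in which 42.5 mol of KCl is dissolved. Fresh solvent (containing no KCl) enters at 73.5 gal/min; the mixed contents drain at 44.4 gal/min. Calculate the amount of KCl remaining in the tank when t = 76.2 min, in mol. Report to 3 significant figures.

7.67 mol

Total volume: dV/dt = Q_in − Q_out = 29.100 gal/min, so V(t) = 1070 + 29.100 t and V(76.2) = 3287.4 gal.
No KCl enters, so dm/dt = −Q_out · (m/V).
dm/m = −Q_out dt/(V₀ + 29.100 t); integrating gives ln(m/m₀) = −(Q_out/(Q_in−Q_out)) ln(V/V₀).
m = m₀ (V₀/V)^(Q_out/(Q_in−Q_out)) = 42.5 × (1070/3287.4)^(1.5258) = 7.6669 mol.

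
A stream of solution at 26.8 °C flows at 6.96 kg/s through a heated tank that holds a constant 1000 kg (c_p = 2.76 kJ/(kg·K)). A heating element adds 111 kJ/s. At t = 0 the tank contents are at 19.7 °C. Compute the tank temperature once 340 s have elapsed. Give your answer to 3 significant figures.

M c_p dT/dt = ṁ c_p (T_in − T) + Q̇.
Rearrange: dT/dt = (T_ss − T)/τ with τ = M/ṁ = 143.68 s and T_ss = T_in + Q̇/(ṁ c_p) = 32.578 °C.
T approaches T_ss exponentially: T(t) = T_ss + (T₀ − T_ss) e^(−t/τ).
T(340) = 32.578 + (-12.878)·e^(−340/143.68) = 32.578 + (-12.878)·0.093818 = 31.370 °C.

31.4 °C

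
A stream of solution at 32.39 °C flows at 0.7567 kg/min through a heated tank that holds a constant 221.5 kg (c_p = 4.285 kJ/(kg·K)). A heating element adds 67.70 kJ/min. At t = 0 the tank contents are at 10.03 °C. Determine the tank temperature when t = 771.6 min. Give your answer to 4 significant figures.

Energy balance: M c_p dT/dt = ṁ c_p (T_in − T) + 67.70.
τ = M/ṁ = 292.718 min; T_ss = T_in + Q̇/(ṁ c_p) = 32.39 + 67.70/(0.7567·4.285) = 53.2692 °C.
Solution: T(t) = T_ss + (T₀ − T_ss) e^(−t/τ).
T(771.6) = 53.2692 + (-43.2392)·e^(−771.6/292.718) = 53.2692 + (-43.2392)·0.0716487 = 50.1712 °C.

50.17 °C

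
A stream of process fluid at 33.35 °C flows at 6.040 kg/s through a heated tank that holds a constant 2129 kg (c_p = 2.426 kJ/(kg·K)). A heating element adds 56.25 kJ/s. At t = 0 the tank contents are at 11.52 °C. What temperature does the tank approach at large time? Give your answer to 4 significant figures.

First-law balance (no shaft work): M c_p dT/dt = ṁ c_p (T_in − T) + 56.25.
At steady state dT/dt = 0 ⇒ T_ss = T_in + Q̇/(ṁ c_p) = 33.35 + 56.25/(6.040·2.426) = 37.1888 °C.

37.19 °C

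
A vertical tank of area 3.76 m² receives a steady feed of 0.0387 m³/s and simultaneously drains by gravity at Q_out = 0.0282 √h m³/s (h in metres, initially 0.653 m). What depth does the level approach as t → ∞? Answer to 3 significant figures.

1.88 m

Mass balance (ρ constant): A dh/dt = Q_in − 0.0282 √h. At steady state dh/dt = 0:
Q_in = 0.0282 √h_ss ⇒ √h_ss = 0.0387/0.0282 = 1.3723.
h_ss = 1.3723² = 1.8833 m. (Since h₀ = 0.653 m < h_ss, the level will rise toward this value.)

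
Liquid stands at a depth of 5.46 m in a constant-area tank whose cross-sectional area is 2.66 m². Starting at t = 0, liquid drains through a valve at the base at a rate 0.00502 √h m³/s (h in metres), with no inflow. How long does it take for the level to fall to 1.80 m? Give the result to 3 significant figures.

1050 s

Unsteady balance on liquid volume: A dh/dt = −0.00502 √h.
This is separable: 2 d(√h)/dt = −0.00502/A, so √h = √h₀ − (0.00502/(2A)) t.
t = 2A(√h₀ − √h)/0.00502 = 2·2.66·(√5.46 − √1.80)/0.00502
  = 5.3200 × (2.3367 − 1.3416) / 0.00502 = 1054.5 s.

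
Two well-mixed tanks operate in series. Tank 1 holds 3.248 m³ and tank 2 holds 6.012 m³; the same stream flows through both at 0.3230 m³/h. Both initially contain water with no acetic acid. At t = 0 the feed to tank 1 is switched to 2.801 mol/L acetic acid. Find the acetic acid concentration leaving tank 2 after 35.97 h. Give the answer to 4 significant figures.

Time constants: τᵢ = Vᵢ/Q for each well-mixed tank.
τ₁ = 3.248/0.3230 = 10.0557 h; τ₂ = 6.012/0.3230 = 18.6130 h.
Tank 1: C₁ = C_in(1 − e^(−t/τ₁)). Tank 2 (τ₁ ≠ τ₂): C₂ = C_in[1 − (τ₁ e^(−t/τ₁) − τ₂ e^(−t/τ₂))/(τ₁ − τ₂)].
At t = 35.97: e^(−t/τ₁) = 0.0279576, e^(−t/τ₂) = 0.144783.
C₂ = 2.801·[1 − (10.0557·0.0279576 − 18.6130·0.144783)/(-8.55728)] = 2.801·0.717935 = 2.01094 mol/L.

2.011 mol/L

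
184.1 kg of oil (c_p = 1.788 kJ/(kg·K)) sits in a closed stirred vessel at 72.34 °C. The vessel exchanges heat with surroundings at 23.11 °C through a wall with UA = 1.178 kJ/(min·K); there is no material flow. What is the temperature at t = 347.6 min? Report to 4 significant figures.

First-law balance (no shaft work): M c_p dT/dt = −UA(T − T_amb).
dT/dt = (T_ss − T)/τ with T_ss = T_amb = 23.1100 °C, τ = M c_p/UA = 184.1·1.788/1.178 = 279.432 min.
Solution: T(t) = T_ss + (T₀ − T_ss) e^(−t/τ).
T(347.6) = 23.1100 + (49.2300)·0.288243 = 37.3002 °C.

37.30 °C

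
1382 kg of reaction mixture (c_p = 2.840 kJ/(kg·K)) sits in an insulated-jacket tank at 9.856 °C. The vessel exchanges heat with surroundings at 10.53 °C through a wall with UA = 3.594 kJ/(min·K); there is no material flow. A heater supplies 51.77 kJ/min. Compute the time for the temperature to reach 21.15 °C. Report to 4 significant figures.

1510 min

M c_p dT/dt = −UA(T − T_amb) + Q̇.
τ = M c_p/UA = 1092.06 min; T_ss = T_amb + Q̇/UA = 10.53 + 51.77/3.594 = 24.9346 °C.
T(t) = T_ss + (T₀ − T_ss)e^(−t/τ); set T = 21.15:
t = −τ ln[(T − T_ss)/(T₀ − T_ss)] = −1092.06 · ln(0.250990) = 1509.61 min.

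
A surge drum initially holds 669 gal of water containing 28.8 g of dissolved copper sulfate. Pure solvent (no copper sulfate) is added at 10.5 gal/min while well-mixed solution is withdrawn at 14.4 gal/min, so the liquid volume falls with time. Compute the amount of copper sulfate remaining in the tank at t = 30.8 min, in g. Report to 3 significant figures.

13.9 g

Total volume: dV/dt = Q_in − Q_out = -3.9000 gal/min, so V(t) = 669 − 3.9000 t and V(30.8) = 548.88 gal.
Solute balance: dm/dt = 0 − Q_out C = −Q_out m/V(t).
Separate: dm/m = −Q_out dt/V(t) ⇒ ln(m/m₀) = −(Q_out/(Q_in−Q_out)) ln(V/V₀).
m = m₀ (V₀/V)^(Q_out/(Q_in−Q_out)) = 28.8 × (669/548.88)^(-3.6923) = 13.869 g.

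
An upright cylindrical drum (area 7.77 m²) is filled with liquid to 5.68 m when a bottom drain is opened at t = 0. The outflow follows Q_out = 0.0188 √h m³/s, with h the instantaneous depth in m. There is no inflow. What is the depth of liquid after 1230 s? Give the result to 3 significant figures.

0.801 m

With no inflow, A dh/dt = −0.0188 √h.
∫ h^(−1/2) dh = −(0.0188/A) ∫ dt, giving 2√h = 2√h₀ − (0.0188/A) t.
√h = √5.68 − 0.0188·1230/(2·7.77) = 2.3833 − 1.4880 = 0.89524.
h = 0.89524² = 0.80146 m.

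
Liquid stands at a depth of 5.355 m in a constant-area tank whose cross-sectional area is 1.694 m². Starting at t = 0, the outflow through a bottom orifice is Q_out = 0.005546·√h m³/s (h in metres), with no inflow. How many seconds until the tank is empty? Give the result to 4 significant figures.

With no inflow, A dh/dt = −0.005546 √h.
This is separable: 2 d(√h)/dt = −0.005546/A, so √h = √h₀ − (0.005546/(2A)) t.
Tank is empty when √h = 0: t_empty = 2A√h₀/0.005546.
t_empty = 2·1.694·√5.355/0.005546 = 3.38800·2.31409/0.005546 = 1413.65 s.

1414 s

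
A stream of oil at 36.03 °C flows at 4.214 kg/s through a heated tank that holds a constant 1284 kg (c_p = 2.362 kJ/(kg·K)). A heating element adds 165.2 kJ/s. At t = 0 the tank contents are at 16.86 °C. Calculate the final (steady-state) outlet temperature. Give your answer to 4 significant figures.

52.63 °C

M c_p dT/dt = ṁ c_p (T_in − T) + Q̇.
At steady state dT/dt = 0 ⇒ T_ss = T_in + Q̇/(ṁ c_p) = 36.03 + 165.2/(4.214·2.362) = 52.6272 °C.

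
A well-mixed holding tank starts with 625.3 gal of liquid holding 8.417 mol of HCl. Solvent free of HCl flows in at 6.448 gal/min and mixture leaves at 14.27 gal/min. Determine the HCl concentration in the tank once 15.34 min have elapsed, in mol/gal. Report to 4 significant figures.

Total volume: dV/dt = Q_in − Q_out = -7.82200 gal/min, so V(t) = 625.3 − 7.82200 t and V(15.34) = 505.311 gal.
Solute balance: dm/dt = 0 − Q_out C = −Q_out m/V(t).
Separate: dm/m = −Q_out dt/V(t) ⇒ ln(m/m₀) = −(Q_out/(Q_in−Q_out)) ln(V/V₀).
m = m₀ (V₀/V)^(Q_out/(Q_in−Q_out)) = 8.417 × (625.3/505.311)^(-1.82434) = 5.70625 mol.
C = m/V = 5.70625/505.311 = 0.0112926 mol/gal.

0.01129 mol/gal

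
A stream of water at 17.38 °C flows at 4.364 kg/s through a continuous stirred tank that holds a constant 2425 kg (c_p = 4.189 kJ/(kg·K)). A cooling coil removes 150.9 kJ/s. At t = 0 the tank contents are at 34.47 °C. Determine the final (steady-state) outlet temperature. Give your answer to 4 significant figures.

First-law balance (no shaft work): M c_p dT/dt = ṁ c_p (T_in − T) − 150.9.
At steady state dT/dt = 0 ⇒ T_ss = T_in − Q̇/(ṁ c_p) = 17.38 − 150.9/(4.364·4.189) = 9.12544 °C.

9.125 °C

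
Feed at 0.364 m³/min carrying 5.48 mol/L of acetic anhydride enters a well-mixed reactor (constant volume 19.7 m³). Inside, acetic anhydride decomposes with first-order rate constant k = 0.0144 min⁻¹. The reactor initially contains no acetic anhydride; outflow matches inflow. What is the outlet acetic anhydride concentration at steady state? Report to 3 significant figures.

3.08 mol/L

Accumulation = in − out − consumed: V dC/dt = Q C_in − Q C − k V C.
At steady state: 0 = Q C_in − (Q + kV) C_ss, so C_ss = Q C_in/(Q + kV).
C_ss = 0.364·5.48/(0.364 + 0.0144·19.7) = 1.9947/0.64768 = 3.0798 mol/L.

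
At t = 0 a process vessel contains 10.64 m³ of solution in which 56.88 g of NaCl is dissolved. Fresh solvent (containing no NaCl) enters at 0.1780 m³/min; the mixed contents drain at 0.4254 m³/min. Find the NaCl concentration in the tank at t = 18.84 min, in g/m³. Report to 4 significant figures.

3.531 g/m³

Let m(t) be the amount of NaCl. Volume: V(t) = V₀ + (Q_in − Q_out) t = 10.64 − 0.247400 t; V(18.84) = 5.97898 m³.
Species balance (pure solvent in): dm/dt = −Q_out · m/V(t).
dm/m = −Q_out dt/(V₀ − 0.247400 t); integrating gives ln(m/m₀) = −(Q_out/(Q_in−Q_out)) ln(V/V₀).
m = m₀ (V₀/V)^(Q_out/(Q_in−Q_out)) = 56.88 × (10.64/5.97898)^(-1.71948) = 21.1129 g.
C = m/V = 21.1129/5.97898 = 3.53119 g/m³.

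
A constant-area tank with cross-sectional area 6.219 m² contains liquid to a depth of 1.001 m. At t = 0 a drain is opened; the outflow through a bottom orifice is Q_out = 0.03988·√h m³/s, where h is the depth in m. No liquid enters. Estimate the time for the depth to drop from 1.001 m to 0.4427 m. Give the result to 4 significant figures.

With no inflow, A dh/dt = −0.03988 √h.
Separate and integrate: 2(√h − √h₀) = −(0.03988/A) t.
t = 2A(√h₀ − √h)/0.03988 = 2·6.219·(√1.001 − √0.4427)/0.03988
  = 12.4380 × (1.00050 − 0.665357) / 0.03988 = 104.526 s.

104.5 s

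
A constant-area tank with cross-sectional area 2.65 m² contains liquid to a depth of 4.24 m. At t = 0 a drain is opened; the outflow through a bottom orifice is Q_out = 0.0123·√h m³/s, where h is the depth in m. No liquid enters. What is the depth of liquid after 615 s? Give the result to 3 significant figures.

Unsteady balance on liquid volume: A dh/dt = −0.0123 √h.
∫ h^(−1/2) dh = −(0.0123/A) ∫ dt, giving 2√h = 2√h₀ − (0.0123/A) t.
√h = √4.24 − 0.0123·615/(2·2.65) = 2.0591 − 1.4273 = 0.63186.
h = 0.63186² = 0.39925 m.

0.399 m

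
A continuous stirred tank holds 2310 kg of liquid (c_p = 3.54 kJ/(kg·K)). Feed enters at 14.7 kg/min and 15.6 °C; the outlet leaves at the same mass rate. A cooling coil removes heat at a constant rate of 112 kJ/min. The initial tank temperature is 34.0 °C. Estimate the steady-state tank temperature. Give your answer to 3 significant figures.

13.4 °C

M c_p dT/dt = ṁ c_p (T_in − T) − Q̇.
At steady state dT/dt = 0 ⇒ T_ss = T_in − Q̇/(ṁ c_p) = 15.6 − 112/(14.7·3.54) = 13.448 °C.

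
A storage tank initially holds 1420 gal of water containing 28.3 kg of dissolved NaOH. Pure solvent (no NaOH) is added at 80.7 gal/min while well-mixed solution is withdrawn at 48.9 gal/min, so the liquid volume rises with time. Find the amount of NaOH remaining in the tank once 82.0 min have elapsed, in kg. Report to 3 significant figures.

Total volume: dV/dt = Q_in − Q_out = 31.800 gal/min, so V(t) = 1420 + 31.800 t and V(82.0) = 4027.6 gal.
Species balance (pure solvent in): dm/dt = −Q_out · m/V(t).
dm/m = −Q_out dt/(V₀ + 31.800 t); integrating gives ln(m/m₀) = −(Q_out/(Q_in−Q_out)) ln(V/V₀).
m = m₀ (V₀/V)^(Q_out/(Q_in−Q_out)) = 28.3 × (1420/4027.6)^(1.5377) = 5.6959 kg.

5.70 kg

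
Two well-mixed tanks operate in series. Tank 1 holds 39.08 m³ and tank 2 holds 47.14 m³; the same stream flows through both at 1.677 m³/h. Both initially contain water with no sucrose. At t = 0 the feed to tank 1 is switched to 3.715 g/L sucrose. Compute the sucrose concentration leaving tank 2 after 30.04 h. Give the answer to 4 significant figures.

1.215 g/L

Each tank obeys Vᵢ dCᵢ/dt = Q(Cᵢ₋₁ − Cᵢ), so τᵢ = Vᵢ/Q.
τ₁ = 39.08/1.677 = 23.3035 h; τ₂ = 47.14/1.677 = 28.1097 h.
Tank 1: C₁ = C_in(1 − e^(−t/τ₁)). Tank 2 (τ₁ ≠ τ₂): C₂ = C_in[1 − (τ₁ e^(−t/τ₁) − τ₂ e^(−t/τ₂))/(τ₁ − τ₂)].
At t = 30.04: e^(−t/τ₁) = 0.275525, e^(−t/τ₂) = 0.343465.
C₂ = 3.715·[1 − (23.3035·0.275525 − 28.1097·0.343465)/(-4.80620)] = 3.715·0.327119 = 1.21525 g/L.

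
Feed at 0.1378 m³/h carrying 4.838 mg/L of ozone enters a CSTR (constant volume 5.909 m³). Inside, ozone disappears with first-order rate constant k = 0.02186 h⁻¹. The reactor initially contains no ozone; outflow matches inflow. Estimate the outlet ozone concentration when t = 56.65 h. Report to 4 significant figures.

Accumulation = in − out − consumed: V dC/dt = Q C_in − Q C − k V C.
This is linear with rate a = Q/V + k = 0.0451804 h⁻¹.
C_ss = Q C_in/(Q + kV) = 2.49719 mg/L; C(t) = C_ss + (C₀ − C_ss) e^(−a t).
C(56.65) = 2.49719 + (-2.49719)·e^(−0.0451804·56.65) = 2.49719 + (-2.49719)·0.0773459 = 2.30404 mg/L.

2.304 mg/L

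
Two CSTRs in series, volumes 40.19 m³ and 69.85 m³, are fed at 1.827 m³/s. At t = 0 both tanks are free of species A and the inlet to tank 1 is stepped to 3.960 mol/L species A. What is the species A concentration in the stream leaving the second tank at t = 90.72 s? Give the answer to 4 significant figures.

3.178 mol/L

Each tank obeys Vᵢ dCᵢ/dt = Q(Cᵢ₋₁ − Cᵢ), so τᵢ = Vᵢ/Q.
τ₁ = 40.19/1.827 = 21.9978 s; τ₂ = 69.85/1.827 = 38.2321 s.
Tank 1: C₁ = C_in(1 − e^(−t/τ₁)). Tank 2 (τ₁ ≠ τ₂): C₂ = C_in[1 − (τ₁ e^(−t/τ₁) − τ₂ e^(−t/τ₂))/(τ₁ − τ₂)].
At t = 90.72: e^(−t/τ₁) = 0.0161789, e^(−t/τ₂) = 0.0932122.
C₂ = 3.960·[1 − (21.9978·0.0161789 − 38.2321·0.0932122)/(-16.2343)] = 3.960·0.802406 = 3.17753 mol/L.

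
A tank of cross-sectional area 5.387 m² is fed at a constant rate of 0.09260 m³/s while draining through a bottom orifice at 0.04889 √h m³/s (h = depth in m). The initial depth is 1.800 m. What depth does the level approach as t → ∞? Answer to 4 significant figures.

3.587 m

Level balance: A dh/dt = 0.09260 − 0.04889 √h. Setting dh/dt = 0:
Q_in = 0.04889 √h_ss ⇒ √h_ss = 0.09260/0.04889 = 1.89405.
h_ss = 1.89405² = 3.58742 m. (Since h₀ = 1.800 m < h_ss, the level will rise toward this value.)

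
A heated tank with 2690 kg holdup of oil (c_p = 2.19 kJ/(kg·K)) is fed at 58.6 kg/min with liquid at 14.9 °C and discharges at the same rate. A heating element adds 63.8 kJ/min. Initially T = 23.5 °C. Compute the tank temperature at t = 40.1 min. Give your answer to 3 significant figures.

First-law balance (no shaft work): M c_p dT/dt = ṁ c_p (T_in − T) + 63.8.
τ = M/ṁ = 45.904 min; T_ss = T_in + Q̇/(ṁ c_p) = 14.9 + 63.8/(58.6·2.19) = 15.397 °C.
T approaches T_ss exponentially: T(t) = T_ss + (T₀ − T_ss) e^(−t/τ).
T(40.1) = 15.397 + (8.1029)·e^(−40.1/45.904) = 15.397 + (8.1029)·0.41747 = 18.780 °C.

18.8 °C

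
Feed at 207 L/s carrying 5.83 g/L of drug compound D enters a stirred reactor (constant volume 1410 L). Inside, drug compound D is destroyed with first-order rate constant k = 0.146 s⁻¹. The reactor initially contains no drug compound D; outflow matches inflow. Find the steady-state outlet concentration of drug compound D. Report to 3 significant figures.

V dC/dt = Q(C_in − C) − k V C.
Steady state (dC/dt = 0): C_ss = Q C_in/(Q + kV) = C_in/(1 + kV/Q).
C_ss = 207·5.83/(207 + 0.146·1410) = 1206.8/412.86 = 2.9230 g/L.

2.92 g/L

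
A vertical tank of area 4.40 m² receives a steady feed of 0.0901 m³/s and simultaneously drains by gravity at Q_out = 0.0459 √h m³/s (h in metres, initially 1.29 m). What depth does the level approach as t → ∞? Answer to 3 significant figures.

3.85 m

Accumulation of liquid (constant cross-section A): A dh/dt = Q_in − 0.0459 √h. At steady state dh/dt = 0:
Q_in = 0.0459 √h_ss ⇒ √h_ss = 0.0901/0.0459 = 1.9630.
h_ss = 1.9630² = 3.8532 m. (Since h₀ = 1.29 m < h_ss, the level will rise toward this value.)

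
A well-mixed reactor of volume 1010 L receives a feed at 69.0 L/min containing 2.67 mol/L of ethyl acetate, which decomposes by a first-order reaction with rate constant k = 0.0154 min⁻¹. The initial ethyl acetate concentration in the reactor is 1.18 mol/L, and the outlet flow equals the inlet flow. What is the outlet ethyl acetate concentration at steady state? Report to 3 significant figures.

2.18 mol/L

Species balance: V dC/dt = Q C_in − Q C − k V C.
Steady state (dC/dt = 0): C_ss = Q C_in/(Q + kV) = C_in/(1 + kV/Q).
C_ss = 69.0·2.67/(69.0 + 0.0154·1010) = 184.23/84.554 = 2.1788 mol/L.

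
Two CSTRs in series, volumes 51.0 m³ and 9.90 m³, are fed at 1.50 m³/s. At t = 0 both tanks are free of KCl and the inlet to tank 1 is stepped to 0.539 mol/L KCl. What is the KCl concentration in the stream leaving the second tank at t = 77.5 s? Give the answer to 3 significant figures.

Species balance on tank i: dCᵢ/dt = (Cᵢ₋₁ − Cᵢ)/τᵢ with τᵢ = Vᵢ/Q.
τ₁ = 51.0/1.50 = 34.000 s; τ₂ = 9.90/1.50 = 6.6000 s.
Tank 1: C₁ = C_in(1 − e^(−t/τ₁)). Tank 2 (τ₁ ≠ τ₂): C₂ = C_in[1 − (τ₁ e^(−t/τ₁) − τ₂ e^(−t/τ₂))/(τ₁ − τ₂)].
At t = 77.5: e^(−t/τ₁) = 0.10234, e^(−t/τ₂) = 7.9493e-06.
C₂ = 0.539·[1 − (34.000·0.10234 − 6.6000·7.9493e-06)/(27.400)] = 0.539·0.87301 = 0.47055 mol/L.

0.471 mol/L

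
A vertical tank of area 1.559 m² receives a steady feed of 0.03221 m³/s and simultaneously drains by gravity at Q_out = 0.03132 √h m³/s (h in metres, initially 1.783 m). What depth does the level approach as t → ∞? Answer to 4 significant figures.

1.058 m

Level balance: A dh/dt = 0.03221 − 0.03132 √h. Setting dh/dt = 0:
Q_in = 0.03132 √h_ss ⇒ √h_ss = 0.03221/0.03132 = 1.02842.
h_ss = 1.02842² = 1.05764 m. (Since h₀ = 1.783 m > h_ss, the level will fall toward this value.)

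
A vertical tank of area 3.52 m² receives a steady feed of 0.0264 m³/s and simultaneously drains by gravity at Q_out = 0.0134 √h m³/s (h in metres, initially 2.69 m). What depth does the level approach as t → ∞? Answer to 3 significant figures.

3.88 m

Level balance: A dh/dt = 0.0264 − 0.0134 √h. Setting dh/dt = 0:
Q_in = 0.0134 √h_ss ⇒ √h_ss = 0.0264/0.0134 = 1.9701.
h_ss = 1.9701² = 3.8815 m. (Since h₀ = 2.69 m < h_ss, the level will rise toward this value.)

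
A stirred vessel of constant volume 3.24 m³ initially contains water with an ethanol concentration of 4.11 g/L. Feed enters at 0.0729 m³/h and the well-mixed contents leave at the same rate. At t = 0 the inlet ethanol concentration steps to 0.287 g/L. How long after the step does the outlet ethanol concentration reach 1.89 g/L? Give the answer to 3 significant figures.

38.6 h

Unsteady species balance (constant V, well mixed): V dC/dt = Q(C_in − C), so τ = V/Q = 44.444 h.
C(t) = C_in + (C₀ − C_in) e^(−t/τ). Set C = 1.89 and solve for t:
e^(−t/τ) = (C − C_in)/(C₀ − C_in) = (1.89 − 0.287)/(4.11 − 0.287) = 0.41930
t = −τ ln(…) = 44.444 × 0.86916 = 38.629 h.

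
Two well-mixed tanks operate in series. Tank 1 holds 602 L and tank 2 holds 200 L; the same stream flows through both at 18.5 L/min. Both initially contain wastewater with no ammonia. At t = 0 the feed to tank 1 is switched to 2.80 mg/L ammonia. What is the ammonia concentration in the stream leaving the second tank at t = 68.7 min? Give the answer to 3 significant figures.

2.29 mg/L

Time constants: τᵢ = Vᵢ/Q for each well-mixed tank.
τ₁ = 602/18.5 = 32.541 min; τ₂ = 200/18.5 = 10.811 min.
Tank 1: C₁ = C_in(1 − e^(−t/τ₁)). Tank 2 (τ₁ ≠ τ₂): C₂ = C_in[1 − (τ₁ e^(−t/τ₁) − τ₂ e^(−t/τ₂))/(τ₁ − τ₂)].
At t = 68.7: e^(−t/τ₁) = 0.12109, e^(−t/τ₂) = 0.0017385.
C₂ = 2.80·[1 − (32.541·0.12109 − 10.811·0.0017385)/(21.730)] = 2.80·0.81953 = 2.2947 mg/L.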